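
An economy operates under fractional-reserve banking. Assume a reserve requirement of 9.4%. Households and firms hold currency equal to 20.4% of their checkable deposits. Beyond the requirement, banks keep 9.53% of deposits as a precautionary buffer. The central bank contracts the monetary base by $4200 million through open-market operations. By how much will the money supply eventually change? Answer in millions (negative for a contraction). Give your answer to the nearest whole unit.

The money multiplier is m = (1 + c) / (rr + e + c) = (1 + 0.204) / (0.094 + 0.0953 + 0.204) ≈ 3.06128.
The sale removes 4200 million of base, so ΔM = m × ΔMB = 3.06128 × (−4200) = -12857.376 million.

-12857 million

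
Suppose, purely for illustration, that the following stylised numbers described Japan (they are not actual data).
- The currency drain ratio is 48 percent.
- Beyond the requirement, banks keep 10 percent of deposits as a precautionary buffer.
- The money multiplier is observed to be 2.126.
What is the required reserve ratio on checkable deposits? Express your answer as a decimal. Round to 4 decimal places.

Using m = 2.126. Since m = (1 + c)/(c + rr + e), the denominator satisfies c + rr + e = (1 + c)/m = (1 + 0.48) / 2.126 ≈ 0.696143.
With c = 0.48 and e = 0.1, the required reserve ratio on checkable deposits is 0.696143 − 0.48 − 0.1 = 0.116143.

0.1161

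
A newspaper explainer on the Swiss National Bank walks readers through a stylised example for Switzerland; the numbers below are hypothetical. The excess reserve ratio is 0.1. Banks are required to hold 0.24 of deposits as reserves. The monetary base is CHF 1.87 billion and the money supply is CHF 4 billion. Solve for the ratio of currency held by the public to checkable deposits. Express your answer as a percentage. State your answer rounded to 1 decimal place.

Using m = M/MB = 4/1.87 ≈ 2.139037. From m = (1 + c)/(c + rr + e), rearranging gives 1 + c = m·(c + rr + e), so c·(1 − m) = m·(rr + e) − 1.
Hence c = [m·(rr + e) − 1]/(1 − m) = [2.139037 × (0.24 + 0.1) − 1] / (1 − 2.139037) ≈ 0.239437.

23.9%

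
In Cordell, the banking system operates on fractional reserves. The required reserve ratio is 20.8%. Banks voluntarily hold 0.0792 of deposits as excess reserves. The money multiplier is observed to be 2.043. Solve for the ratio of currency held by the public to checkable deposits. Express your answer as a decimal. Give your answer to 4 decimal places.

Using m = 2.043. From m = (1 + c)/(c + rr + e), rearranging gives 1 + c = m·(c + rr + e), so c·(1 − m) = m·(rr + e) − 1.
Hence c = [m·(rr + e) − 1]/(1 − m) = [2.043 × (0.208 + 0.0792) − 1] / (1 − 2.043) ≈ 0.396213.

0.3962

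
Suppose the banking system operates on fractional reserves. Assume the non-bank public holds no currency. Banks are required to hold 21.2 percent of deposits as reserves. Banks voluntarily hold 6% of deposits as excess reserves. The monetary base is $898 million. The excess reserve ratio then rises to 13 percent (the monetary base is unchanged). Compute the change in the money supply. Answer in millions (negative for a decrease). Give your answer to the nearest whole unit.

-676 million

Initially m₁ = 1 / (0.212 + 0.06) ≈ 3.6765, so M₁ = 3.6765 × 898 = 3301.497 million.
After the change m₂ = 1 / (0.212 + 0.13) ≈ 2.9240, so M₂ = 2.9240 × 898 = 2625.752 million.
ΔM = M₂ − M₁ = 2625.752 − 3301.497 = -675.745 million.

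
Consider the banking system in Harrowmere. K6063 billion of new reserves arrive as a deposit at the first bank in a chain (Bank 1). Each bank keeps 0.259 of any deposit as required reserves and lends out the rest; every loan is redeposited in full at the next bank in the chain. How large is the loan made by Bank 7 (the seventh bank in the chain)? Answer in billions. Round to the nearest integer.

Each bank lends a fraction (1 − rr) = 0.7410 of the deposit it receives, so Bank 7 receives 6063·0.7410^6 and lends 6063·0.7410^7 ≈ 743.7295 billion.

K744 billion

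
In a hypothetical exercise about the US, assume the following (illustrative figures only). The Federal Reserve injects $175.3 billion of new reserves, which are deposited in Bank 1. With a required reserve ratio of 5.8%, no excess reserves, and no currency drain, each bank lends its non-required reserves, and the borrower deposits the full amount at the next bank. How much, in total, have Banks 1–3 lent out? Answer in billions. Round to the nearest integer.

$467 billion

Bank i lends (1 − rr)^i of the original deposit: Bank 1 lends 175.3·0.9420 = 165.1326, Bank 2 lends 175.3·0.9420² ≈ 155.5549, and so on.
Summing a geometric series: total = 175.3·[0.9420·(1 − 0.9420^3) / (1 − 0.9420)] ≈ 467.2202 billion.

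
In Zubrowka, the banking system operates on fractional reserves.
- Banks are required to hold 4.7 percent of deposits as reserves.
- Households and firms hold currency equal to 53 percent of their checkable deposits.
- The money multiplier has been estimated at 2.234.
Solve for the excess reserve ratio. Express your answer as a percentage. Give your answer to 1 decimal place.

10.8%

Using m = 2.234. Since m = (1 + c)/(c + rr + e), the denominator satisfies c + rr + e = (1 + c)/m = (1 + 0.53) / 2.234 ≈ 0.684870.
With c = 0.53 and rr = 0.047, the excess reserve ratio is 0.684870 − 0.53 − 0.047 = 0.10787.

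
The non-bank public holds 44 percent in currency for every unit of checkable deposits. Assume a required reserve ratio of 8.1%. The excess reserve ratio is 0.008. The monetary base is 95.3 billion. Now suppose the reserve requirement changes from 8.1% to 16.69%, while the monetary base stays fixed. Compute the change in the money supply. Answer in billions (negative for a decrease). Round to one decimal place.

Initially m₁ = (1 + 0.44) / (0.081 + 0.008 + 0.44) ≈ 2.7221, so M₁ = 2.7221 × 95.3 ≈ 259.4161 billion.
After the change m₂ = (1 + 0.44) / (0.1669 + 0.008 + 0.44) ≈ 2.3418, so M₂ = 2.3418 × 95.3 ≈ 223.1735 billion.
ΔM = M₂ − M₁ = 223.1735 − 259.4161 = -36.2426 billion.

-36.2 billion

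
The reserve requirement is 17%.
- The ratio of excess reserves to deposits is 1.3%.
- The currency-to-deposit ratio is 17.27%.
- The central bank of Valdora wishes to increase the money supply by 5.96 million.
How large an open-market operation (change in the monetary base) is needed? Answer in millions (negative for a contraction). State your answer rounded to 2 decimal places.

The money multiplier is m = (1 + c) / (rr + e + c) = (1 + 0.1727) / (0.17 + 0.013 + 0.1727) ≈ 3.2969.
ΔMB = ΔM / m = (+5.96) / 3.2969 ≈ 1.8078 million.

1.81 million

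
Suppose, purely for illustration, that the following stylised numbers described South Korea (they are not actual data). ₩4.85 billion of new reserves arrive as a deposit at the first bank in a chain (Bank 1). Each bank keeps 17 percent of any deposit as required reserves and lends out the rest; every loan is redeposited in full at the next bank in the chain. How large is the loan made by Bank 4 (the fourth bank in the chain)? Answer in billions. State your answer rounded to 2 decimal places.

₩2.30 billion

Each bank lends a fraction (1 − rr) = 0.8300 of the deposit it receives, so Bank 4 receives 4.85·0.8300^3 and lends 4.85·0.8300^4 ≈ 2.3017 billion.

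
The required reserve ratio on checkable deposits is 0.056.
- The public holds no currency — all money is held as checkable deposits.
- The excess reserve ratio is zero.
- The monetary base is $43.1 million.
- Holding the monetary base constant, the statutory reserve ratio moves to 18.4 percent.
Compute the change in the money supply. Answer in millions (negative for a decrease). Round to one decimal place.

-535.4 million

Initially m₁ = 1 / (0.056) ≈ 17.8571, so M₁ = 17.8571 × 43.1 ≈ 769.641 million.
After the change m₂ = 1 / (0.184) ≈ 5.4348, so M₂ = 5.4348 × 43.1 ≈ 234.2399 million.
ΔM = M₂ − M₁ = 234.2399 − 769.641 = -535.4011 million.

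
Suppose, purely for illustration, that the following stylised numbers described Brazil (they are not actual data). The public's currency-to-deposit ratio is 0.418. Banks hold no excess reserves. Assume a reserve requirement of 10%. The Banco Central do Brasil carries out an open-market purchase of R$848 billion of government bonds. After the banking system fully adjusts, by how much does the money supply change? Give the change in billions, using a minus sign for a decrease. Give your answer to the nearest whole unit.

R$2321 billion

The money multiplier is m = (1 + c) / (rr + c) = (1 + 0.418) / (0.1 + 0.418) ≈ 2.7375.
The purchase adds 848 billion of base, so ΔM = m × ΔMB = 2.7375 × (+848) = 2321.4 billion.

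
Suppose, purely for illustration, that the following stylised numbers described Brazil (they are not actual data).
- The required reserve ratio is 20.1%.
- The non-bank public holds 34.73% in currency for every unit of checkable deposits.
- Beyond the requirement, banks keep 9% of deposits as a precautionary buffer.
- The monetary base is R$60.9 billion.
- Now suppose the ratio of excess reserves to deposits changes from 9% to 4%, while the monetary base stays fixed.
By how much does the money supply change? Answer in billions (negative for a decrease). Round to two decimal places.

Initially m₁ = (1 + 0.3473) / (0.201 + 0.09 + 0.3473) ≈ 2.11076, so M₁ = 2.11076 × 60.9 ≈ 128.5453 billion.
After the change m₂ = (1 + 0.3473) / (0.201 + 0.04 + 0.3473) ≈ 2.29016, so M₂ = 2.29016 × 60.9 ≈ 139.4707 billion.
ΔM = M₂ − M₁ = 139.4707 − 128.5453 = 10.9254 billion.

R$10.93 billion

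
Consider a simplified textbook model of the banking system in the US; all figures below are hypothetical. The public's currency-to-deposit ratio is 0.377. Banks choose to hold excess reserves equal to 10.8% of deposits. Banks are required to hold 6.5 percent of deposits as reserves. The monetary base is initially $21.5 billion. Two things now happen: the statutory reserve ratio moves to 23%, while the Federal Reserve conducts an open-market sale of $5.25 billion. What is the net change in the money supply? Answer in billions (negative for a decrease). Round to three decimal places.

-22.533 billion

Before: m₁ = (1 + 0.377) / (0.065 + 0.108 + 0.377) ≈ 2.503636, MB₁ = 21.5, so M₁ = 2.503636 × 21.5 ≈ 53.8282 billion.
After: m₂ = (1 + 0.377) / (0.23 + 0.108 + 0.377) ≈ 1.925874, MB₂ = 21.5 − 5.25 = 16.25, so M₂ = 1.925874 × 16.25 ≈ 31.2955 billion.
ΔM = M₂ − M₁ = 31.2955 − 53.8282 = -22.5327 billion.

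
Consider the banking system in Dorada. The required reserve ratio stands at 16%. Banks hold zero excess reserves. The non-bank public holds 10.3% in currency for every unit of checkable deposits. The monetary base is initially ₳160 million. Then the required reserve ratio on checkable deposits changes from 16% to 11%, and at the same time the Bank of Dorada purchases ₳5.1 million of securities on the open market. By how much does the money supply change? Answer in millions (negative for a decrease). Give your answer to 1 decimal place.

₳183.9 million

Before: m₁ = (1 + 0.103) / (0.16 + 0.103) ≈ 4.19392, MB₁ = 160, so M₁ = 4.19392 × 160 = 671.0272 million.
After: m₂ = (1 + 0.103) / (0.11 + 0.103) ≈ 5.17840, MB₂ = 160 + 5.1 = 165.1, so M₂ = 5.17840 × 165.1 ≈ 854.9538 million.
ΔM = M₂ − M₁ = 854.9538 − 671.0272 = 183.9266 million.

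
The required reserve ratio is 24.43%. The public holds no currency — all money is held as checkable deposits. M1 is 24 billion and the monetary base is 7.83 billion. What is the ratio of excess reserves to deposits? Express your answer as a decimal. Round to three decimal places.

Using m = M/MB = 24/7.83 ≈ 3.065134. Since m = (1 + c)/(c + rr + e), the denominator satisfies c + rr + e = (1 + c)/m = (1 + 0) / 3.065134 ≈ 0.326250.
With c = 0 and rr = 0.2443, the ratio of excess reserves to deposits is 0.326250 − 0 − 0.2443 = 0.08195.

0.082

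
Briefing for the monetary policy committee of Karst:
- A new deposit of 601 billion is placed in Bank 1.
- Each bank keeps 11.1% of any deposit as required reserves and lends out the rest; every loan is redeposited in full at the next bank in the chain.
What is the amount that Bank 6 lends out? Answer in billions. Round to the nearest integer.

297 billion

Each bank lends a fraction (1 − rr) = 0.8890 of the deposit it receives, so Bank 6 receives 601·0.8890^5 and lends 601·0.8890^6 ≈ 296.6778 billion.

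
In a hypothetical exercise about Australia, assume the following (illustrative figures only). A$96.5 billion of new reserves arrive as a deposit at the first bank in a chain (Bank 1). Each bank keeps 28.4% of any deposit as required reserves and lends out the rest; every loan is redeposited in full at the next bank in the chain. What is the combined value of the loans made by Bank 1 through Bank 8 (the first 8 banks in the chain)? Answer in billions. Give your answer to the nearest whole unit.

Bank i lends (1 − rr)^i of the original deposit: Bank 1 lends 96.5·0.7160 = 69.0940, Bank 2 lends 96.5·0.7160² ≈ 49.4713, and so on.
Summing a geometric series: total = 96.5·[0.7160·(1 − 0.7160^8) / (1 − 0.7160)] ≈ 226.4842 billion.

A$226 billion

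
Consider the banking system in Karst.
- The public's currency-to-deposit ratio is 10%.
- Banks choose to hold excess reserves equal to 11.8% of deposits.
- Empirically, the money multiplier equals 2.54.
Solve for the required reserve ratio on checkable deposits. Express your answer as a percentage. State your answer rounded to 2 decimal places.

21.51%

Using m = 2.54. Since m = (1 + c)/(c + rr + e), the denominator satisfies c + rr + e = (1 + c)/m = (1 + 0.1) / 2.54 ≈ 0.433071.
With c = 0.1 and e = 0.118, the required reserve ratio on checkable deposits is 0.433071 − 0.1 − 0.118 = 0.215071.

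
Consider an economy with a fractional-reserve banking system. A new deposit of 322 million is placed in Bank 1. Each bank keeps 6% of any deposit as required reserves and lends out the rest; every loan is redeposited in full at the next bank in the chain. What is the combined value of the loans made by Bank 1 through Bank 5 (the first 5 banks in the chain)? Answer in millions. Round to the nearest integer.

1342 million

Bank i lends (1 − rr)^i of the original deposit: Bank 1 lends 322·0.9400 = 302.6800, Bank 2 lends 322·0.9400² = 284.5192, and so on.
Summing a geometric series: total = 322·[0.9400·(1 − 0.9400^5) / (1 − 0.9400)] ≈ 1342.3655 million.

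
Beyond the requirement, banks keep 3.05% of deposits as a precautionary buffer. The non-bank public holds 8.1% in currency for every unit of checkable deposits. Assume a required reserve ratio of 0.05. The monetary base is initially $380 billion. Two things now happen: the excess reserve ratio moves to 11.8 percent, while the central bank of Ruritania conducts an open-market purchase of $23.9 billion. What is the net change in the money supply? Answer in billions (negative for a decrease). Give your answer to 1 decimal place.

-790.1 billion

Before: m₁ = (1 + 0.081) / (0.05 + 0.0305 + 0.081) ≈ 6.69350, MB₁ = 380, so M₁ = 6.69350 × 380 = 2543.53 billion.
After: m₂ = (1 + 0.081) / (0.05 + 0.118 + 0.081) ≈ 4.34137, MB₂ = 380 + 23.9 = 403.9, so M₂ = 4.34137 × 403.9 ≈ 1753.4793 billion.
ΔM = M₂ − M₁ = 1753.4793 − 2543.53 = -790.0507 billion.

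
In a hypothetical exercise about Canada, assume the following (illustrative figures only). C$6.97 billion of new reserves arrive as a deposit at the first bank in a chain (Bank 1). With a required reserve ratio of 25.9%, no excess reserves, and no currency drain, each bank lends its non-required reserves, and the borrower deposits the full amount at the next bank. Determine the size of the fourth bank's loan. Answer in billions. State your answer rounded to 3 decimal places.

Each bank lends a fraction (1 − rr) = 0.7410 of the deposit it receives, so Bank 4 receives 6.97·0.7410^3 and lends 6.97·0.7410^4 ≈ 2.1014 billion.

C$2.101 billion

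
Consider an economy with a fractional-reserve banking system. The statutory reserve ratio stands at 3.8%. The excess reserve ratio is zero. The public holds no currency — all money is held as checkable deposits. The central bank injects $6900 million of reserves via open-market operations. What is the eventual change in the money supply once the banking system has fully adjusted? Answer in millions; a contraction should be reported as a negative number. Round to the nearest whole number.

The simple money multiplier is m = 1/rr = 1/0.038 ≈ 26.31579.
An open-market purchase increases the monetary base by 6900 million, so ΔM = m × ΔMB = 26.31579 × 6900 = 181578.951 million.

$181579 million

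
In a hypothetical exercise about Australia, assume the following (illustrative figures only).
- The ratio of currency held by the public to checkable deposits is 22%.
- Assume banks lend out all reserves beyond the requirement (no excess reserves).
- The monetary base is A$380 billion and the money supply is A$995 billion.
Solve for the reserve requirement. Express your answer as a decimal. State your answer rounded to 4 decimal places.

0.2459

Using m = M/MB = 995/380 ≈ 2.618421. Since m = (1 + c)/(c + rr + e), the denominator satisfies c + rr + e = (1 + c)/m = (1 + 0.22) / 2.618421 ≈ 0.465930.
With c = 0.22 and e = 0, the reserve requirement is 0.465930 − 0.22 − 0 = 0.24593.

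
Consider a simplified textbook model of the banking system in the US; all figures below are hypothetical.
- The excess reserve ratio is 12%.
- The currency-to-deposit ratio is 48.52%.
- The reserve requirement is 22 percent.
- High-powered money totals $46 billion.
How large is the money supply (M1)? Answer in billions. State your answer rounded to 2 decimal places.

$82.79 billion

The money multiplier is m = (1 + c) / (rr + e + c) = (1 + 0.4852) / (0.22 + 0.12 + 0.4852) ≈ 1.79981.
So M = m × MB = 1.79981 × 46 ≈ 82.7913 billion.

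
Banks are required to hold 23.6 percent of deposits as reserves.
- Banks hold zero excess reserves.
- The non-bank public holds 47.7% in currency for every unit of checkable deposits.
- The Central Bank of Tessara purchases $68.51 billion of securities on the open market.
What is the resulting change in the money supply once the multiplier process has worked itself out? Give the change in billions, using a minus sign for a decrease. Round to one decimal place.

The money multiplier is m = (1 + c) / (rr + c) = (1 + 0.477) / (0.236 + 0.477) ≈ 2.0715.
The purchase adds 68.51 billion of base, so ΔM = m × ΔMB = 2.0715 × (+68.51) ≈ 141.9185 billion.

$141.9 billion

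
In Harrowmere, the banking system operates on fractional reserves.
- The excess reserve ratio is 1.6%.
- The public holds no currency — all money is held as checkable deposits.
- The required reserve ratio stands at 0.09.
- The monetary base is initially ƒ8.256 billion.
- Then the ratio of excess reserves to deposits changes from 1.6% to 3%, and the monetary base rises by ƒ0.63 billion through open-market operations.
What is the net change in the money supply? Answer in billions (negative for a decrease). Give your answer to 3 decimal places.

-3.837 billion

Before: m₁ = 1 / (0.09 + 0.016) ≈ 9.43396, MB₁ = 8.256, so M₁ = 9.43396 × 8.256 ≈ 77.8868 billion.
After: m₂ = 1 / (0.09 + 0.03) ≈ 8.33333, MB₂ = 8.256 + 0.63 = 8.886, so M₂ = 8.33333 × 8.886 ≈ 74.05 billion.
ΔM = M₂ − M₁ = 74.05 − 77.8868 = -3.8368 billion.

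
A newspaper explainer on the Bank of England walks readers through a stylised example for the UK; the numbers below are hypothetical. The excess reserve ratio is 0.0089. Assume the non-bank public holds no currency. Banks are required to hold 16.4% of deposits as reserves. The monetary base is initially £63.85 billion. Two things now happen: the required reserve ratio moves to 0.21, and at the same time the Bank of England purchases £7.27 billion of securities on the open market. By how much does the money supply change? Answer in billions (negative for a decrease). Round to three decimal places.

Before: m₁ = 1 / (0.164 + 0.0089) ≈ 5.783690, MB₁ = 63.85, so M₁ = 5.783690 × 63.85 ≈ 369.2886 billion.
After: m₂ = 1 / (0.21 + 0.0089) ≈ 4.568296, MB₂ = 63.85 + 7.27 = 71.12, so M₂ = 4.568296 × 71.12 ≈ 324.8972 billion.
ΔM = M₂ − M₁ = 324.8972 − 369.2886 = -44.3914 billion.

-44.391 billion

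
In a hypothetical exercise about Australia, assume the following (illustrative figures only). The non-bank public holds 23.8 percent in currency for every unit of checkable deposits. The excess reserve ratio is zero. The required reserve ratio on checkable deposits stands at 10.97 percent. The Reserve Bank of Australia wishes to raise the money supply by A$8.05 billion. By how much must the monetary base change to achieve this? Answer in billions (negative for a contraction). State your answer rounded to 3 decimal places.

A$2.261 billion

The money multiplier is m = (1 + c) / (rr + c) = (1 + 0.238) / (0.1097 + 0.238) ≈ 3.56054.
ΔMB = ΔM / m = (+8.05) / 3.56054 ≈ 2.2609 billion.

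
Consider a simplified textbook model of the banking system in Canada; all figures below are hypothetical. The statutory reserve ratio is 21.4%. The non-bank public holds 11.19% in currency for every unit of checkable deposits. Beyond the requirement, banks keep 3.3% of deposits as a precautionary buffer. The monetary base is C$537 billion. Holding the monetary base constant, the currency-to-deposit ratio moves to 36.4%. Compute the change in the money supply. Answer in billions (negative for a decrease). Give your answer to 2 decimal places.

Initially m₁ = (1 + 0.1119) / (0.214 + 0.033 + 0.1119) ≈ 3.098077, so M₁ = 3.098077 × 537 ≈ 1663.6673 billion.
After the change m₂ = (1 + 0.364) / (0.214 + 0.033 + 0.364) ≈ 2.232406, so M₂ = 2.232406 × 537 ≈ 1198.802 billion.
ΔM = M₂ − M₁ = 1198.802 − 1663.6673 = -464.8653 billion.

-464.87 billion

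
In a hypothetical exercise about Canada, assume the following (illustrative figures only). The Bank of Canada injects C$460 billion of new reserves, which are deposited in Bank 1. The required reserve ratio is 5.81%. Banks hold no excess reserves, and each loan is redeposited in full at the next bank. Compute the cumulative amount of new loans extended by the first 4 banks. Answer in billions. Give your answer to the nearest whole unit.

C$1588 billion

Bank i lends (1 − rr)^i of the original deposit: Bank 1 lends 460·0.9419 = 433.2740, Bank 2 lends 460·0.9419² ≈ 408.1008, and so on.
Summing a geometric series: total = 460·[0.9419·(1 − 0.9419^4) / (1 − 0.9419)] ≈ 1587.8220 billion.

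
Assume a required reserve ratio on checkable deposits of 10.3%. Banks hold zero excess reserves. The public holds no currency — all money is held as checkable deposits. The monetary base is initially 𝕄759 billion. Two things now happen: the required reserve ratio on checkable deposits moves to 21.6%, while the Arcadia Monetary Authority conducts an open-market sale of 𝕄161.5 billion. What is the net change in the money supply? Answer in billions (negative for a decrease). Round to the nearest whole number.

Before: m₁ = 1 / (0.103) ≈ 9.7087, MB₁ = 759, so M₁ = 9.7087 × 759 = 7368.9033 billion.
After: m₂ = 1 / (0.216) ≈ 4.6296, MB₂ = 759 − 161.5 = 597.5, so M₂ = 4.6296 × 597.5 = 2766.186 billion.
ΔM = M₂ − M₁ = 2766.186 − 7368.9033 = -4602.7173 billion.

-4603 billion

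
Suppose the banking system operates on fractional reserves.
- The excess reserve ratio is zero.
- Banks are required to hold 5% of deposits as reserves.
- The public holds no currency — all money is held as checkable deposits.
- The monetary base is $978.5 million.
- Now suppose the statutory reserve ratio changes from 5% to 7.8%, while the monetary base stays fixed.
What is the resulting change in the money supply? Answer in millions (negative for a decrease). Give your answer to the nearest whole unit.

-7025 million

Initially m₁ = 1 / (0.05) = 20, so M₁ = 20 × 978.5 = 19570 million.
After the change m₂ = 1 / (0.078) ≈ 12.8205, so M₂ = 12.8205 × 978.5 ≈ 12544.8592 million.
ΔM = M₂ − M₁ = 12544.8592 − 19570 = -7025.1408 million.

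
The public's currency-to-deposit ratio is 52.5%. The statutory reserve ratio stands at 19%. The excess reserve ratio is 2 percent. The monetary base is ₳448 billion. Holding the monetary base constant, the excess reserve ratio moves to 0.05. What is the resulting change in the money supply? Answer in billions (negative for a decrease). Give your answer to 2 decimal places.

Initially m₁ = (1 + 0.525) / (0.19 + 0.02 + 0.525) ≈ 2.074830, so M₁ = 2.074830 × 448 ≈ 929.5238 billion.
After the change m₂ = (1 + 0.525) / (0.19 + 0.05 + 0.525) ≈ 1.993464, so M₂ = 1.993464 × 448 ≈ 893.0719 billion.
ΔM = M₂ − M₁ = 893.0719 − 929.5238 = -36.4519 billion.

-36.45 billion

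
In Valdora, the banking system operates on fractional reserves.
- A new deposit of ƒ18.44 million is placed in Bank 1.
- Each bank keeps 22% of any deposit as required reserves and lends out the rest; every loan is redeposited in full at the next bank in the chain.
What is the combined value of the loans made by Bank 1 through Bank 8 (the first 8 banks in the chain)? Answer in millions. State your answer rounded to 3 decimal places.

Bank i lends (1 − rr)^i of the original deposit: Bank 1 lends 18.44·0.7800 = 14.3832, Bank 2 lends 18.44·0.7800² ≈ 11.2189, and so on.
Summing a geometric series: total = 18.44·[0.7800·(1 − 0.7800^8) / (1 − 0.7800)] ≈ 56.4206 million.

ƒ56.421 million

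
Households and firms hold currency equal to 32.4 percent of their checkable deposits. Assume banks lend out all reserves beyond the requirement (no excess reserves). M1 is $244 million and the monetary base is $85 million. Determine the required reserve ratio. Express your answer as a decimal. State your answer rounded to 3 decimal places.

0.137

Using m = M/MB = 244/85 ≈ 2.870588. Since m = (1 + c)/(c + rr + e), the denominator satisfies c + rr + e = (1 + c)/m = (1 + 0.324) / 2.870588 ≈ 0.461230.
With c = 0.324 and e = 0, the required reserve ratio is 0.461230 − 0.324 − 0 = 0.13723.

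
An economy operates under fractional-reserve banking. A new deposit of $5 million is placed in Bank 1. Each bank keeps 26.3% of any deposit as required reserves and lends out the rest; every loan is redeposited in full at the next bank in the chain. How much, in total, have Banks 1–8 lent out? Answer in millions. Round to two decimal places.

Bank i lends (1 − rr)^i of the original deposit: Bank 1 lends 5·0.7370 = 3.6850, Bank 2 lends 5·0.7370² ≈ 2.7158, and so on.
Summing a geometric series: total = 5·[0.7370·(1 − 0.7370^8) / (1 − 0.7370)] ≈ 12.7918 million.

$12.79 million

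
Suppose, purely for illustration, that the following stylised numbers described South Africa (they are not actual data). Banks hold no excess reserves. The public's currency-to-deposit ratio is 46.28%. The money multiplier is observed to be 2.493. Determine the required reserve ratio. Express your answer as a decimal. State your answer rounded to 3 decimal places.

0.124

Using m = 2.493. Since m = (1 + c)/(c + rr + e), the denominator satisfies c + rr + e = (1 + c)/m = (1 + 0.4628) / 2.493 ≈ 0.586763.
With c = 0.4628 and e = 0, the required reserve ratio is 0.586763 − 0.4628 − 0 = 0.123963.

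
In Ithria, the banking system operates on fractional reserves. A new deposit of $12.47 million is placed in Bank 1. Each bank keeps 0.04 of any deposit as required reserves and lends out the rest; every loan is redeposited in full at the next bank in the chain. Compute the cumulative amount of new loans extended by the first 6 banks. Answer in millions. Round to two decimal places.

Bank i lends (1 − rr)^i of the original deposit: Bank 1 lends 12.47·0.9600 = 11.9712, Bank 2 lends 12.47·0.9600² ≈ 11.4924, and so on.
Summing a geometric series: total = 12.47·[0.9600·(1 − 0.9600^6) / (1 − 0.9600)] ≈ 65.0162 million.

$65.02 million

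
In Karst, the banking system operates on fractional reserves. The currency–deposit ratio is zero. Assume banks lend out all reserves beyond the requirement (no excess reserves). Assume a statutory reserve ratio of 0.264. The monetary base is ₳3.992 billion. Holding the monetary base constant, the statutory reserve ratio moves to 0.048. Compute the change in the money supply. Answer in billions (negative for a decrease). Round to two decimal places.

Initially m₁ = 1 / (0.264) ≈ 3.7879, so M₁ = 3.7879 × 3.992 ≈ 15.1213 billion.
After the change m₂ = 1 / (0.048) ≈ 20.8333, so M₂ = 20.8333 × 3.992 ≈ 83.1665 billion.
ΔM = M₂ − M₁ = 83.1665 − 15.1213 = 68.0452 billion.

₳68.05 billion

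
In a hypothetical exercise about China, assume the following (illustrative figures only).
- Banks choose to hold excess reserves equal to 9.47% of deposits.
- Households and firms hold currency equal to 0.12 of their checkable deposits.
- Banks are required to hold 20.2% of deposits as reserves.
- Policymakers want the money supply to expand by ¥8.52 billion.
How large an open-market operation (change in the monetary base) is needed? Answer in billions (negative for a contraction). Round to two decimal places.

¥3.17 billion

The money multiplier is m = (1 + c) / (rr + e + c) = (1 + 0.12) / (0.202 + 0.0947 + 0.12) ≈ 2.6878.
ΔMB = ΔM / m = (+8.52) / 2.6878 ≈ 3.1699 billion.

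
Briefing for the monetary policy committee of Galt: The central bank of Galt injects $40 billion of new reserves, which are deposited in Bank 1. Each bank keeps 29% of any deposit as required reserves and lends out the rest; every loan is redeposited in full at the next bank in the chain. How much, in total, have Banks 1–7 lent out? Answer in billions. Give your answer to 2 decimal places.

Bank i lends (1 − rr)^i of the original deposit: Bank 1 lends 40·0.7100 = 28.4000, Bank 2 lends 40·0.7100² = 20.1640, and so on.
Summing a geometric series: total = 40·[0.7100·(1 − 0.7100^7) / (1 − 0.7100)] ≈ 89.0241 billion.

$89.02 billion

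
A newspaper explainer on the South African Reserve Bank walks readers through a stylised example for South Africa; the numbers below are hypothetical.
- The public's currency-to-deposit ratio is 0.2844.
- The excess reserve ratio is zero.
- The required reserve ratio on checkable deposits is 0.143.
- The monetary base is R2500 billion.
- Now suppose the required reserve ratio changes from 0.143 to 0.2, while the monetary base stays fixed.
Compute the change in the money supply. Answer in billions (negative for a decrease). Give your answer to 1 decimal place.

-884.0 billion

Initially m₁ = (1 + 0.2844) / (0.143 + 0.2844) ≈ 3.005147, so M₁ = 3.005147 × 2500 = 7512.8675 billion.
After the change m₂ = (1 + 0.2844) / (0.2 + 0.2844) ≈ 2.651528, so M₂ = 2.651528 × 2500 = 6628.82 billion.
ΔM = M₂ − M₁ = 6628.82 − 7512.8675 = -884.0475 billion.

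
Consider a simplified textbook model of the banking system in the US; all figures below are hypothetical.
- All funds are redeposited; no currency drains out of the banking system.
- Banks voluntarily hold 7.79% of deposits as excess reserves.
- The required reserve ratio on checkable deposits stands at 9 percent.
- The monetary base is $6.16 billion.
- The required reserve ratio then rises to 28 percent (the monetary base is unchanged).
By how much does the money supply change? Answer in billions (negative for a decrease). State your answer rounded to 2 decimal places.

Initially m₁ = 1 / (0.09 + 0.0779) ≈ 5.9559, so M₁ = 5.9559 × 6.16 ≈ 36.6883 billion.
After the change m₂ = 1 / (0.28 + 0.0779) ≈ 2.7941, so M₂ = 2.7941 × 6.16 ≈ 17.2117 billion.
ΔM = M₂ − M₁ = 17.2117 − 36.6883 = -19.4766 billion.

-19.48 billion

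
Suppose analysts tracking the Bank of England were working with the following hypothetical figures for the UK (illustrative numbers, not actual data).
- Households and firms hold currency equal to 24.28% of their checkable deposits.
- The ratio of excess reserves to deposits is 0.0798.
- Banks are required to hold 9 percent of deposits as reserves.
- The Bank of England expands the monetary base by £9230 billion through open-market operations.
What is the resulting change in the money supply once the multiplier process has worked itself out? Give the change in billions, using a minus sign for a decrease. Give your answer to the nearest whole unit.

The money multiplier is m = (1 + c) / (rr + e + c) = (1 + 0.2428) / (0.09 + 0.0798 + 0.2428) ≈ 3.01212.
The purchase adds 9230 billion of base, so ΔM = m × ΔMB = 3.01212 × (+9230) = 27801.8676 billion.

£27802 billion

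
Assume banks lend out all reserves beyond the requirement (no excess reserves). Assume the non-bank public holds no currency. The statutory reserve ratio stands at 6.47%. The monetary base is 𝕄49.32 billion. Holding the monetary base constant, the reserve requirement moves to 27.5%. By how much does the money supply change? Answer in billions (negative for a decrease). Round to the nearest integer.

Initially m₁ = 1 / (0.0647) ≈ 15.4560, so M₁ = 15.4560 × 49.32 ≈ 762.2899 billion.
After the change m₂ = 1 / (0.275) ≈ 3.6364, so M₂ = 3.6364 × 49.32 ≈ 179.3472 billion.
ΔM = M₂ − M₁ = 179.3472 − 762.2899 = -582.9427 billion.

-583 billion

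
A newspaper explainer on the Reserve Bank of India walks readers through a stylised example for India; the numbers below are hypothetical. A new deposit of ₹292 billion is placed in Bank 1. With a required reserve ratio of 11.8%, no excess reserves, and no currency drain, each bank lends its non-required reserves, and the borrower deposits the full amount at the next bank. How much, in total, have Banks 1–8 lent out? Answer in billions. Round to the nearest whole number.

Bank i lends (1 − rr)^i of the original deposit: Bank 1 lends 292·0.8820 = 257.5440, Bank 2 lends 292·0.8820² ≈ 227.1538, and so on.
Summing a geometric series: total = 292·[0.8820·(1 − 0.8820^8) / (1 − 0.8820)] ≈ 1383.2610 billion.

₹1383 billion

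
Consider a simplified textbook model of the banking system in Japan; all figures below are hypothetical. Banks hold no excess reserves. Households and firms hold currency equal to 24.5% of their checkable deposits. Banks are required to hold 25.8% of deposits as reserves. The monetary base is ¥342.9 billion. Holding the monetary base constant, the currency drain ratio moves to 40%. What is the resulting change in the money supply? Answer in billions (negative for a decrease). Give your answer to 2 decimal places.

-119.15 billion

Initially m₁ = (1 + 0.245) / (0.258 + 0.245) ≈ 2.475149, so M₁ = 2.475149 × 342.9 ≈ 848.7286 billion.
After the change m₂ = (1 + 0.4) / (0.258 + 0.4) ≈ 2.127660, so M₂ = 2.127660 × 342.9 ≈ 729.5746 billion.
ΔM = M₂ − M₁ = 729.5746 − 848.7286 = -119.154 billion.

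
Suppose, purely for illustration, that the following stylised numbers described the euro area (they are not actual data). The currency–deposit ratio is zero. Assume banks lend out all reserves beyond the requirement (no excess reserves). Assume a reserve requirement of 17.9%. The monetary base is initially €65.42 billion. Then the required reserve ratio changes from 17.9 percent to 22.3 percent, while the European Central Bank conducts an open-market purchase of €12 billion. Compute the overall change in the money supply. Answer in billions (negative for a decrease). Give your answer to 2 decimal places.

-18.30 billion

Before: m₁ = 1 / (0.179) ≈ 5.58659, MB₁ = 65.42, so M₁ = 5.58659 × 65.42 ≈ 365.4747 billion.
After: m₂ = 1 / (0.223) ≈ 4.48430, MB₂ = 65.42 + 12 = 77.42, so M₂ = 4.48430 × 77.42 ≈ 347.1745 billion.
ΔM = M₂ − M₁ = 347.1745 − 365.4747 = -18.3002 billion.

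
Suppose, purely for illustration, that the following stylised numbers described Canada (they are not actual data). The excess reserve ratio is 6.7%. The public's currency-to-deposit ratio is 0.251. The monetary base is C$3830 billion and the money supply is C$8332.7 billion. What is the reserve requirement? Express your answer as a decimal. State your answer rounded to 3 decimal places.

Using m = M/MB = 8332.7/3830 ≈ 2.175640. Since m = (1 + c)/(c + rr + e), the denominator satisfies c + rr + e = (1 + c)/m = (1 + 0.251) / 2.175640 ≈ 0.575003.
With c = 0.251 and e = 0.067, the reserve requirement is 0.575003 − 0.251 − 0.067 = 0.257003.

0.257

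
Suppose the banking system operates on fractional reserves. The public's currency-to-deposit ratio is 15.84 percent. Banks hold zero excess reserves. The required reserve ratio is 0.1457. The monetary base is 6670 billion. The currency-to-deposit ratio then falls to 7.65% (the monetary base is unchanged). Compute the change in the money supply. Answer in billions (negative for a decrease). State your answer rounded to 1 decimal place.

6906.5 billion

Initially m₁ = (1 + 0.1584) / (0.1457 + 0.1584) ≈ 3.809273, so M₁ = 3.809273 × 6670 ≈ 25407.8509 billion.
After the change m₂ = (1 + 0.0765) / (0.1457 + 0.0765) ≈ 4.844734, so M₂ = 4.844734 × 6670 ≈ 32314.3758 billion.
ΔM = M₂ − M₁ = 32314.3758 − 25407.8509 = 6906.5249 billion.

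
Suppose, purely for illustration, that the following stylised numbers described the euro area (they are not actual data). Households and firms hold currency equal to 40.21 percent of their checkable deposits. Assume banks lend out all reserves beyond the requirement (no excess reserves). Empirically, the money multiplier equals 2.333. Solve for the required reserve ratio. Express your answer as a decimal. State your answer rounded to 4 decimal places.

Using m = 2.333. Since m = (1 + c)/(c + rr + e), the denominator satisfies c + rr + e = (1 + c)/m = (1 + 0.4021) / 2.333 ≈ 0.600986.
With c = 0.4021 and e = 0, the required reserve ratio is 0.600986 − 0.4021 − 0 = 0.198886.

0.1989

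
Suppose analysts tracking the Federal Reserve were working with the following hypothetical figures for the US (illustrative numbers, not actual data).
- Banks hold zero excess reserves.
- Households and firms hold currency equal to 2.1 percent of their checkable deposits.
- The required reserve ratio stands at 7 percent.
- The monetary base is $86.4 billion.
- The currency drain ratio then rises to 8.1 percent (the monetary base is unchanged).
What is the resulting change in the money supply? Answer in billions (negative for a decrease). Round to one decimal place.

Initially m₁ = (1 + 0.021) / (0.07 + 0.021) ≈ 11.2198, so M₁ = 11.2198 × 86.4 ≈ 969.3907 billion.
After the change m₂ = (1 + 0.081) / (0.07 + 0.081) ≈ 7.1589, so M₂ = 7.1589 × 86.4 ≈ 618.529 billion.
ΔM = M₂ − M₁ = 618.529 − 969.3907 = -350.8617 billion.

-350.9 billion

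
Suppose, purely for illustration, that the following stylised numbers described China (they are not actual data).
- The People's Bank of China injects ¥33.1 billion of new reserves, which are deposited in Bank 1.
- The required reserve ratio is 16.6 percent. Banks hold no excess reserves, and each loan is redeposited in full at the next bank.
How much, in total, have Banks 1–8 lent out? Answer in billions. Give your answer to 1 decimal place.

¥127.4 billion

Bank i lends (1 − rr)^i of the original deposit: Bank 1 lends 33.1·0.8340 = 27.6054, Bank 2 lends 33.1·0.8340² ≈ 23.0229, and so on.
Summing a geometric series: total = 33.1·[0.8340·(1 − 0.8340^8) / (1 − 0.8340)] ≈ 127.3739 billion.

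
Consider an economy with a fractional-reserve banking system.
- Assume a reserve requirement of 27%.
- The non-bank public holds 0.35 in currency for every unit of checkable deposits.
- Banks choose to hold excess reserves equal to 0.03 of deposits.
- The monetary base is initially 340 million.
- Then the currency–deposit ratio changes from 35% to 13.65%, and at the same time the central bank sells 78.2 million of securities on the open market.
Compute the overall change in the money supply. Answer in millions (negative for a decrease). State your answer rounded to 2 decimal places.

Before: m₁ = (1 + 0.35) / (0.27 + 0.03 + 0.35) ≈ 2.076923, MB₁ = 340, so M₁ = 2.076923 × 340 ≈ 706.1538 million.
After: m₂ = (1 + 0.1365) / (0.27 + 0.03 + 0.1365) ≈ 2.603666, MB₂ = 340 − 78.2 = 261.8, so M₂ = 2.603666 × 261.8 ≈ 681.6398 million.
ΔM = M₂ − M₁ = 681.6398 − 706.1538 = -24.514 million.

-24.51 million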